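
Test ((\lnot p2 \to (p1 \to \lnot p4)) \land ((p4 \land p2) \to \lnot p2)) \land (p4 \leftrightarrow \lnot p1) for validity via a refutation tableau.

Not valid

Assume the negation and expand:
Initial set: {\lnot (((\lnot p2 \to (p1 \to \lnot p4)) \land ((p4 \land p2) \to \lnot p2)) \land (p4 \leftrightarrow \lnot p1))}.
\lnot (((\lnot p2 \to (p1 \to \lnot p4)) \land ((p4 \land p2) \to \lnot p2)) \land (p4 \leftrightarrow \lnot p1)): β-rule — branch into \lnot ((\lnot p2 \to (p1 \to \lnot p4)) \land ((p4 \land p2) \to \lnot p2))  //  \lnot (p4 \leftrightarrow \lnot p1).
  branch 1 (add \lnot ((\lnot p2 \to (p1 \to \lnot p4)) \land ((p4 \land p2) \to \lnot p2))):
    \lnot ((\lnot p2 \to (p1 \to \lnot p4)) \land ((p4 \land p2) \to \lnot p2)): β-rule — branch into \lnot (\lnot p2 \to (p1 \to \lnot p4))  //  \lnot ((p4 \land p2) \to \lnot p2).
      branch 1.1 (add \lnot (\lnot p2 \to (p1 \to \lnot p4))):
        \lnot (\lnot p2 \to (p1 \to \lnot p4)): α-rule — add \lnot p2, \lnot (p1 \to \lnot p4).
        \lnot (p1 \to \lnot p4): α-rule — add p1, \lnot \lnot p4.
        ○ open, literals {p1=true, p2=false, p4=true}.
      branch 1.2 (add \lnot ((p4 \land p2) \to \lnot p2)):
        \lnot ((p4 \land p2) \to \lnot p2): α-rule — add (p4 \land p2), \lnot \lnot p2.
        (p4 \land p2): α-rule — add p4, p2.
        ○ open, literals {p2=true, p4=true}.
  branch 2 (add \lnot (p4 \leftrightarrow \lnot p1)):
    \lnot (p4 \leftrightarrow \lnot p1): β-rule — branch into p4, \lnot \lnot p1  //  \lnot p4, \lnot p1.
      branch 2.1 (add p4, \lnot \lnot p1):
        ○ open, literals {p1=true, p4=true}.
      branch 2.2 (add \lnot p4, \lnot p1):
        ○ open, literals {p1=false, p4=false}.
0 branches closed, 4 open.
An open branch gives a countermodel: p1=true, p2=false, p4=true (unmentioned atoms arbitrary); under it the original formula is false.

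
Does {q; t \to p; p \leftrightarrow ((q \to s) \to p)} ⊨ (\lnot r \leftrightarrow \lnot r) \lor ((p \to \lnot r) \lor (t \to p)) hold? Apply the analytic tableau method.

Initial set: {q; (t \to p); (p \leftrightarrow ((q \to s) \to p)); \lnot ((\lnot r \leftrightarrow \lnot r) \lor ((p \to \lnot r) \lor (t \to p)))}.
\lnot ((\lnot r \leftrightarrow \lnot r) \lor ((p \to \lnot r) \lor (t \to p))): α-rule — add \lnot (\lnot r \leftrightarrow \lnot r), \lnot ((p \to \lnot r) \lor (t \to p)).
\lnot ((p \to \lnot r) \lor (t \to p)): α-rule — add \lnot (p \to \lnot r), \lnot (t \to p).
\lnot (p \to \lnot r): α-rule — add p, \lnot \lnot r.
\lnot (t \to p): α-rule — add t, \lnot p.
× closes — contains both p and \lnot p.
All 1 branch closes.
Every branch closed, so the premises entail the conclusion.

Yes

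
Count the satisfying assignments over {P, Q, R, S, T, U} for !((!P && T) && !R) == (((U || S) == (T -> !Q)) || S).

Initial set: {(!((!P && T) && !R) == (((U || S) == (T -> !Q)) || S))}.
(!((!P && T) && !R) == (((U || S) == (T -> !Q)) || S)): β-rule — branch into !((!P && T) && !R), (((U || S) == (T -> !Q)) || S)  //  !!((!P && T) && !R), !(((U || S) == (T -> !Q)) || S).
  branch 1 (add !((!P && T) && !R), (((U || S) == (T -> !Q)) || S)):
    !((!P && T) && !R): β-rule — branch into !(!P && T)  //  !!R.
      branch 1.1 (add !(!P && T)):
        (((U || S) == (T -> !Q)) || S): β-rule — branch into ((U || S) == (T -> !Q))  //  S.
          branch 1.1.1 (add ((U || S) == (T -> !Q))):
            !(!P && T): β-rule — branch into !!P  //  !T.
              branch 1.1.1.1 (add !!P):
                ((U || S) == (T -> !Q)): β-rule — branch into (U || S), (T -> !Q)  //  !(U || S), !(T -> !Q).
                  branch 1.1.1.1.1 (add (U || S), (T -> !Q)):
                    (U || S): β-rule — branch into U  //  S.
                      branch 1.1.1.1.1.1 (add U):
                        (T -> !Q): β-rule — branch into !T  //  !Q.
                          branch 1.1.1.1.1.1.1 (add !T):
                            ○ open, literals {P=T, T=F, U=T}.
                          branch 1.1.1.1.1.1.2 (add !Q):
                            ○ open, literals {P=T, Q=F, U=T}.
                      branch 1.1.1.1.1.2 (add S):
                        (T -> !Q): β-rule — branch into !T  //  !Q.
                          branch 1.1.1.1.1.2.1 (add !T):
                            ○ open, literals {P=T, S=T, T=F}.
                          branch 1.1.1.1.1.2.2 (add !Q):
                            ○ open, literals {P=T, Q=F, S=T}.
                  branch 1.1.1.1.2 (add !(U || S), !(T -> !Q)):
                    !(U || S): α-rule — add !U, !S.
                    !(T -> !Q): α-rule — add T, !!Q.
                    ○ open, literals {P=T, Q=T, S=F, T=T, U=F}.
              branch 1.1.1.2 (add !T):
                ((U || S) == (T -> !Q)): β-rule — branch into (U || S), (T -> !Q)  //  !(U || S), !(T -> !Q).
                  branch 1.1.1.2.1 (add (U || S), (T -> !Q)):
                    (U || S): β-rule — branch into U  //  S.
                      branch 1.1.1.2.1.1 (add U):
                        (T -> !Q): β-rule — branch into !T  //  !Q.
                          branch 1.1.1.2.1.1.1 (add !T):
                            ○ open, literals {T=F, U=T}.
                          branch 1.1.1.2.1.1.2 (add !Q):
                            ○ open, literals {Q=F, T=F, U=T}.
                      branch 1.1.1.2.1.2 (add S):
                        (T -> !Q): β-rule — branch into !T  //  !Q.
                          branch 1.1.1.2.1.2.1 (add !T):
                            ○ open, literals {S=T, T=F}.
                          branch 1.1.1.2.1.2.2 (add !Q):
                            ○ open, literals {Q=F, S=T, T=F}.
                  branch 1.1.1.2.2 (add !(U || S), !(T -> !Q)):
                    !(U || S): α-rule — add !U, !S.
                    !(T -> !Q): α-rule — add T, !!Q.
                    × closes — contains both T and !T.
          branch 1.1.2 (add S):
            !(!P && T): β-rule — branch into !!P  //  !T.
              branch 1.1.2.1 (add !!P):
                ○ open, literals {P=T, S=T}.
              branch 1.1.2.2 (add !T):
                ○ open, literals {S=T, T=F}.
      branch 1.2 (add !!R):
        (((U || S) == (T -> !Q)) || S): β-rule — branch into ((U || S) == (T -> !Q))  //  S.
          branch 1.2.1 (add ((U || S) == (T -> !Q))):
            ((U || S) == (T -> !Q)): β-rule — branch into (U || S), (T -> !Q)  //  !(U || S), !(T -> !Q).
              branch 1.2.1.1 (add (U || S), (T -> !Q)):
                (U || S): β-rule — branch into U  //  S.
                  branch 1.2.1.1.1 (add U):
                    (T -> !Q): β-rule — branch into !T  //  !Q.
                      branch 1.2.1.1.1.1 (add !T):
                        ○ open, literals {R=T, T=F, U=T}.
                      branch 1.2.1.1.1.2 (add !Q):
                        ○ open, literals {Q=F, R=T, U=T}.
                  branch 1.2.1.1.2 (add S):
                    (T -> !Q): β-rule — branch into !T  //  !Q.
                      branch 1.2.1.1.2.1 (add !T):
                        ○ open, literals {R=T, S=T, T=F}.
                      branch 1.2.1.1.2.2 (add !Q):
                        ○ open, literals {Q=F, R=T, S=T}.
              branch 1.2.1.2 (add !(U || S), !(T -> !Q)):
                !(U || S): α-rule — add !U, !S.
                !(T -> !Q): α-rule — add T, !!Q.
                ○ open, literals {Q=T, R=T, S=F, T=T, U=F}.
          branch 1.2.2 (add S):
            ○ open, literals {R=T, S=T}.
  branch 2 (add !!((!P && T) && !R), !(((U || S) == (T -> !Q)) || S)):
    !!((!P && T) && !R): α-rule — add (!P && T), !R.
    !(((U || S) == (T -> !Q)) || S): α-rule — add !((U || S) == (T -> !Q)), !S.
    (!P && T): α-rule — add !P, T.
    !((U || S) == (T -> !Q)): β-rule — branch into (U || S), !(T -> !Q)  //  !(U || S), (T -> !Q).
      branch 2.1 (add (U || S), !(T -> !Q)):
        !(T -> !Q): α-rule — add T, !!Q.
        (U || S): β-rule — branch into U  //  S.
          branch 2.1.1 (add U):
            ○ open, literals {P=F, Q=T, R=F, S=F, T=T, U=T}.
          branch 2.1.2 (add S):
            × closes — contains both S and !S.
      branch 2.2 (add !(U || S), (T -> !Q)):
        !(U || S): α-rule — add !U, !S.
        (T -> !Q): β-rule — branch into !T  //  !Q.
          branch 2.2.1 (add !T):
            × closes — contains both T and !T.
          branch 2.2.2 (add !Q):
            ○ open, literals {P=F, Q=F, R=F, S=F, T=T, U=F}.
3 branches closed, 19 open.
Each open branch fixes some atoms; the unmentioned ones are free. Counting distinct full assignments: branch {P=T, T=F, U=T} (Q, R, S) contributes 8 new; branch {P=T, Q=F, U=T} (R, S, T) contributes 4 new; branch {P=T, S=T, T=F} (Q, R, U) contributes 4 new; branch {P=T, Q=F, S=T} (R, T, U) contributes 2 new; branch {P=T, Q=T, S=F, T=T, U=F} (R) contributes 2 new; branch {T=F, U=T} (P, Q, R, S) contributes 8 new; branch {Q=F, T=F, U=T} (P, R, S) contributes 0 new; branch {S=T, T=F} (P, Q, R, U) contributes 4 new; branch {Q=F, S=T, T=F} (P, R, U) contributes 0 new; branch {P=T, S=T} (Q, R, T, U) contributes 4 new; branch {S=T, T=F} (P, Q, R, U) contributes 0 new; branch {R=T, T=F, U=T} (P, Q, S) contributes 0 new; branch {Q=F, R=T, U=T} (P, S, T) contributes 2 new; branch {R=T, S=T, T=F} (P, Q, U) contributes 0 new; branch {Q=F, R=T, S=T} (P, T, U) contributes 1 new; branch {Q=T, R=T, S=F, T=T, U=F} (P) contributes 1 new; branch {R=T, S=T} (P, Q, T, U) contributes 2 new; branch {P=F, Q=T, R=F, S=F, T=T, U=T} (none free) contributes 1 new; branch {P=F, Q=F, R=F, S=F, T=T, U=F} (none free) contributes 1 new. Total: 44.

44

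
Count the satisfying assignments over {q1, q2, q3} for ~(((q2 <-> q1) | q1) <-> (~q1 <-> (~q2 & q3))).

2

Initial set: {T ~(((q2 <-> q1) | q1) <-> (~q1 <-> (~q2 & q3)))}.
T ~(((q2 <-> q1) | q1) <-> (~q1 <-> (~q2 & q3))): β-rule — branch into T ((q2 <-> q1) | q1), F (~q1 <-> (~q2 & q3))  //  F ((q2 <-> q1) | q1), T (~q1 <-> (~q2 & q3)).
  branch 1 (add T ((q2 <-> q1) | q1), F (~q1 <-> (~q2 & q3))):
    T ((q2 <-> q1) | q1): β-rule — branch into T (q2 <-> q1)  //  T q1.
      branch 1.1 (add T (q2 <-> q1)):
        F (~q1 <-> (~q2 & q3)): β-rule — branch into T ~q1, F (~q2 & q3)  //  F ~q1, T (~q2 & q3).
          branch 1.1.1 (add T ~q1, F (~q2 & q3)):
            T (q2 <-> q1): β-rule — branch into T q2, T q1  //  F q2, F q1.
              branch 1.1.1.1 (add T q2, T q1):
                × closes — contains both q1 and ~q1.
              branch 1.1.1.2 (add F q2, F q1):
                F (~q2 & q3): β-rule — branch into F ~q2  //  F q3.
                  branch 1.1.1.2.1 (add F ~q2):
                    × closes — contains both q2 and ~q2.
                  branch 1.1.1.2.2 (add F q3):
                    ○ open, literals {q1=0, q2=0, q3=0}.
          branch 1.1.2 (add F ~q1, T (~q2 & q3)):
            T (~q2 & q3): α-rule — add T ~q2, T q3.
            T (q2 <-> q1): β-rule — branch into T q2, T q1  //  F q2, F q1.
              branch 1.1.2.1 (add T q2, T q1):
                × closes — contains both q2 and ~q2.
              branch 1.1.2.2 (add F q2, F q1):
                × closes — contains both q1 and ~q1.
      branch 1.2 (add T q1):
        F (~q1 <-> (~q2 & q3)): β-rule — branch into T ~q1, F (~q2 & q3)  //  F ~q1, T (~q2 & q3).
          branch 1.2.1 (add T ~q1, F (~q2 & q3)):
            × closes — contains both q1 and ~q1.
          branch 1.2.2 (add F ~q1, T (~q2 & q3)):
            T (~q2 & q3): α-rule — add T ~q2, T q3.
            ○ open, literals {q1=1, q2=0, q3=1}.
  branch 2 (add F ((q2 <-> q1) | q1), T (~q1 <-> (~q2 & q3))):
    F ((q2 <-> q1) | q1): α-rule — add F (q2 <-> q1), F q1.
    T (~q1 <-> (~q2 & q3)): β-rule — branch into T ~q1, T (~q2 & q3)  //  F ~q1, F (~q2 & q3).
      branch 2.1 (add T ~q1, T (~q2 & q3)):
        T (~q2 & q3): α-rule — add T ~q2, T q3.
        F (q2 <-> q1): β-rule — branch into T q2, F q1  //  F q2, T q1.
          branch 2.1.1 (add T q2, F q1):
            × closes — contains both q2 and ~q2.
          branch 2.1.2 (add F q2, T q1):
            × closes — contains both q1 and ~q1.
      branch 2.2 (add F ~q1, F (~q2 & q3)):
        × closes — contains both q1 and ~q1.
8 branches closed, 2 open.
Each open branch fixes some atoms; the unmentioned ones are free. Counting distinct full assignments: branch {q1=0, q2=0, q3=0} (none free) contributes 1 new; branch {q1=1, q2=0, q3=1} (none free) contributes 1 new. Total: 2.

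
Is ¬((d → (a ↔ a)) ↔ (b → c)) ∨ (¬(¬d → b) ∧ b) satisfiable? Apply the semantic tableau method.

Initial set: {(¬((d → (a ↔ a)) ↔ (b → c)) ∨ (¬(¬d → b) ∧ b))}.
(¬((d → (a ↔ a)) ↔ (b → c)) ∨ (¬(¬d → b) ∧ b)): β-rule — branch into ¬((d → (a ↔ a)) ↔ (b → c))  //  (¬(¬d → b) ∧ b).
  branch 1 (add ¬((d → (a ↔ a)) ↔ (b → c))):
    ¬((d → (a ↔ a)) ↔ (b → c)): β-rule — branch into (d → (a ↔ a)), ¬(b → c)  //  ¬(d → (a ↔ a)), (b → c).
      branch 1.1 (add (d → (a ↔ a)), ¬(b → c)):
        ¬(b → c): α-rule — add b, ¬c.
        (d → (a ↔ a)): β-rule — branch into ¬d  //  (a ↔ a).
          branch 1.1.1 (add ¬d):
            ○ open, literals {b=T, c=F, d=F}.
          branch 1.1.2 (add (a ↔ a)):
            (a ↔ a): β-rule — branch into a, a  //  ¬a, ¬a.
              branch 1.1.2.1 (add a, a):
                ○ open, literals {a=T, b=T, c=F}.
              branch 1.1.2.2 (add ¬a, ¬a):
                ○ open, literals {a=F, b=T, c=F}.
      branch 1.2 (add ¬(d → (a ↔ a)), (b → c)):
        ¬(d → (a ↔ a)): α-rule — add d, ¬(a ↔ a).
        (b → c): β-rule — branch into ¬b  //  c.
          branch 1.2.1 (add ¬b):
            ¬(a ↔ a): β-rule — branch into a, ¬a  //  ¬a, a.
              branch 1.2.1.1 (add a, ¬a):
                × closes — contains both a and ¬a.
              branch 1.2.1.2 (add ¬a, a):
                × closes — contains both a and ¬a.
          branch 1.2.2 (add c):
            ¬(a ↔ a): β-rule — branch into a, ¬a  //  ¬a, a.
              branch 1.2.2.1 (add a, ¬a):
                × closes — contains both a and ¬a.
              branch 1.2.2.2 (add ¬a, a):
                × closes — contains both a and ¬a.
  branch 2 (add (¬(¬d → b) ∧ b)):
    (¬(¬d → b) ∧ b): α-rule — add ¬(¬d → b), b.
    ¬(¬d → b): α-rule — add ¬d, ¬b.
    × closes — contains both b and ¬b.
5 branches closed, 3 open.
An open branch gives a satisfying assignment: b=T, c=F, d=F.

Satisfiable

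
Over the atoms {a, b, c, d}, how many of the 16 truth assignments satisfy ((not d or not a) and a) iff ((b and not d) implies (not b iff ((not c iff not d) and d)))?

4

Initial set: {(((not d or not a) and a) iff ((b and not d) implies (not b iff ((not c iff not d) and d))))}.
(((not d or not a) and a) iff ((b and not d) implies (not b iff ((not c iff not d) and d)))): β-rule — branch into ((not d or not a) and a), ((b and not d) implies (not b iff ((not c iff not d) and d)))  //  not ((not d or not a) and a), not ((b and not d) implies (not b iff ((not c iff not d) and d))).
  branch 1 (add ((not d or not a) and a), ((b and not d) implies (not b iff ((not c iff not d) and d)))):
    ((not d or not a) and a): α-rule — add (not d or not a), a.
    ((b and not d) implies (not b iff ((not c iff not d) and d))): β-rule — branch into not (b and not d)  //  (not b iff ((not c iff not d) and d)).
      branch 1.1 (add not (b and not d)):
        (not d or not a): β-rule — branch into not d  //  not a.
          branch 1.1.1 (add not d):
            not (b and not d): β-rule — branch into not b  //  not not d.
              branch 1.1.1.1 (add not b):
                ○ open, literals {a=T, b=F, d=F}.
              branch 1.1.1.2 (add not not d):
                × closes — contains both d and not d.
          branch 1.1.2 (add not a):
            × closes — contains both a and not a.
      branch 1.2 (add (not b iff ((not c iff not d) and d))):
        (not d or not a): β-rule — branch into not d  //  not a.
          branch 1.2.1 (add not d):
            (not b iff ((not c iff not d) and d)): β-rule — branch into not b, ((not c iff not d) and d)  //  not not b, not ((not c iff not d) and d).
              branch 1.2.1.1 (add not b, ((not c iff not d) and d)):
                ((not c iff not d) and d): α-rule — add (not c iff not d), d.
                × closes — contains both d and not d.
              branch 1.2.1.2 (add not not b, not ((not c iff not d) and d)):
                not ((not c iff not d) and d): β-rule — branch into not (not c iff not d)  //  not d.
                  branch 1.2.1.2.1 (add not (not c iff not d)):
                    not (not c iff not d): β-rule — branch into not c, not not d  //  not not c, not d.
                      branch 1.2.1.2.1.1 (add not c, not not d):
                        × closes — contains both d and not d.
                      branch 1.2.1.2.1.2 (add not not c, not d):
                        ○ open, literals {a=T, b=T, c=T, d=F}.
                  branch 1.2.1.2.2 (add not d):
                    ○ open, literals {a=T, b=T, d=F}.
          branch 1.2.2 (add not a):
            × closes — contains both a and not a.
  branch 2 (add not ((not d or not a) and a), not ((b and not d) implies (not b iff ((not c iff not d) and d)))):
    not ((b and not d) implies (not b iff ((not c iff not d) and d))): α-rule — add (b and not d), not (not b iff ((not c iff not d) and d)).
    (b and not d): α-rule — add b, not d.
    not ((not d or not a) and a): β-rule — branch into not (not d or not a)  //  not a.
      branch 2.1 (add not (not d or not a)):
        not (not d or not a): α-rule — add not not d, not not a.
        × closes — contains both d and not d.
      branch 2.2 (add not a):
        not (not b iff ((not c iff not d) and d)): β-rule — branch into not b, not ((not c iff not d) and d)  //  not not b, ((not c iff not d) and d).
          branch 2.2.1 (add not b, not ((not c iff not d) and d)):
            × closes — contains both b and not b.
          branch 2.2.2 (add not not b, ((not c iff not d) and d)):
            ((not c iff not d) and d): α-rule — add (not c iff not d), d.
            × closes — contains both d and not d.
8 branches closed, 3 open.
Each open branch fixes some atoms; the unmentioned ones are free. Counting distinct full assignments: branch {a=T, b=F, d=F} (c) contributes 2 new; branch {a=T, b=T, c=T, d=F} (none free) contributes 1 new; branch {a=T, b=T, d=F} (c) contributes 1 new. Total: 4.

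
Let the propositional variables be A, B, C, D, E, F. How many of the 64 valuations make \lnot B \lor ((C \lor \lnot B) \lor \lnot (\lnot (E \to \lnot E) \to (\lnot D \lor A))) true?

Initial set: {(\lnot B \lor ((C \lor \lnot B) \lor \lnot (\lnot (E \to \lnot E) \to (\lnot D \lor A))))}.
(\lnot B \lor ((C \lor \lnot B) \lor \lnot (\lnot (E \to \lnot E) \to (\lnot D \lor A)))): β-rule — branch into \lnot B  //  ((C \lor \lnot B) \lor \lnot (\lnot (E \to \lnot E) \to (\lnot D \lor A))).
  branch 1 (add \lnot B):
    ○ open, literals {B=F}.
  branch 2 (add ((C \lor \lnot B) \lor \lnot (\lnot (E \to \lnot E) \to (\lnot D \lor A)))):
    ((C \lor \lnot B) \lor \lnot (\lnot (E \to \lnot E) \to (\lnot D \lor A))): β-rule — branch into (C \lor \lnot B)  //  \lnot (\lnot (E \to \lnot E) \to (\lnot D \lor A)).
      branch 2.1 (add (C \lor \lnot B)):
        (C \lor \lnot B): β-rule — branch into C  //  \lnot B.
          branch 2.1.1 (add C):
            ○ open, literals {C=T}.
          branch 2.1.2 (add \lnot B):
            ○ open, literals {B=F}.
      branch 2.2 (add \lnot (\lnot (E \to \lnot E) \to (\lnot D \lor A))):
        \lnot (\lnot (E \to \lnot E) \to (\lnot D \lor A)): α-rule — add \lnot (E \to \lnot E), \lnot (\lnot D \lor A).
        \lnot (E \to \lnot E): α-rule — add E, \lnot \lnot E.
        \lnot (\lnot D \lor A): α-rule — add \lnot \lnot D, \lnot A.
        ○ open, literals {A=F, D=T, E=T}.
0 branches closed, 4 open.
Each open branch fixes some atoms; the unmentioned ones are free. Counting distinct full assignments: branch {B=F} (A, C, D, E, F) contributes 32 new; branch {C=T} (A, B, D, E, F) contributes 16 new; branch {B=F} (A, C, D, E, F) contributes 0 new; branch {A=F, D=T, E=T} (B, C, F) contributes 2 new. Total: 50.

50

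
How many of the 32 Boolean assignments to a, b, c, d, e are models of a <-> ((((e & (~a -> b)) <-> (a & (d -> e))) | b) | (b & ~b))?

Initial set: {T (a <-> ((((e & (~a -> b)) <-> (a & (d -> e))) | b) | (b & ~b)))}.
T (a <-> ((((e & (~a -> b)) <-> (a & (d -> e))) | b) | (b & ~b))): β-rule — branch into T a, T ((((e & (~a -> b)) <-> (a & (d -> e))) | b) | (b & ~b))  //  F a, F ((((e & (~a -> b)) <-> (a & (d -> e))) | b) | (b & ~b)).
  branch 1 (add T a, T ((((e & (~a -> b)) <-> (a & (d -> e))) | b) | (b & ~b))):
    T ((((e & (~a -> b)) <-> (a & (d -> e))) | b) | (b & ~b)): β-rule — branch into T (((e & (~a -> b)) <-> (a & (d -> e))) | b)  //  T (b & ~b).
      branch 1.1 (add T (((e & (~a -> b)) <-> (a & (d -> e))) | b)):
        T (((e & (~a -> b)) <-> (a & (d -> e))) | b): β-rule — branch into T ((e & (~a -> b)) <-> (a & (d -> e)))  //  T b.
          branch 1.1.1 (add T ((e & (~a -> b)) <-> (a & (d -> e)))):
            T ((e & (~a -> b)) <-> (a & (d -> e))): β-rule — branch into T (e & (~a -> b)), T (a & (d -> e))  //  F (e & (~a -> b)), F (a & (d -> e)).
              branch 1.1.1.1 (add T (e & (~a -> b)), T (a & (d -> e))):
                T (e & (~a -> b)): α-rule — add T e, T (~a -> b).
                T (a & (d -> e)): α-rule — add T a, T (d -> e).
                T (~a -> b): β-rule — branch into F ~a  //  T b.
                  branch 1.1.1.1.1 (add F ~a):
                    T (d -> e): β-rule — branch into F d  //  T e.
                      branch 1.1.1.1.1.1 (add F d):
                        ○ open, literals {a=T, d=F, e=T}.
                      branch 1.1.1.1.1.2 (add T e):
                        ○ open, literals {a=T, e=T}.
                  branch 1.1.1.1.2 (add T b):
                    T (d -> e): β-rule — branch into F d  //  T e.
                      branch 1.1.1.1.2.1 (add F d):
                        ○ open, literals {a=T, b=T, d=F, e=T}.
                      branch 1.1.1.1.2.2 (add T e):
                        ○ open, literals {a=T, b=T, e=T}.
              branch 1.1.1.2 (add F (e & (~a -> b)), F (a & (d -> e))):
                F (e & (~a -> b)): β-rule — branch into F e  //  F (~a -> b).
                  branch 1.1.1.2.1 (add F e):
                    F (a & (d -> e)): β-rule — branch into F a  //  F (d -> e).
                      branch 1.1.1.2.1.1 (add F a):
                        × closes — contains both a and ~a.
                      branch 1.1.1.2.1.2 (add F (d -> e)):
                        F (d -> e): α-rule — add T d, F e.
                        ○ open, literals {a=T, d=T, e=F}.
                  branch 1.1.1.2.2 (add F (~a -> b)):
                    F (~a -> b): α-rule — add T ~a, F b.
                    × closes — contains both a and ~a.
          branch 1.1.2 (add T b):
            ○ open, literals {a=T, b=T}.
      branch 1.2 (add T (b & ~b)):
        T (b & ~b): α-rule — add T b, T ~b.
        × closes — contains both b and ~b.
  branch 2 (add F a, F ((((e & (~a -> b)) <-> (a & (d -> e))) | b) | (b & ~b))):
    F ((((e & (~a -> b)) <-> (a & (d -> e))) | b) | (b & ~b)): α-rule — add F (((e & (~a -> b)) <-> (a & (d -> e))) | b), F (b & ~b).
    F (((e & (~a -> b)) <-> (a & (d -> e))) | b): α-rule — add F ((e & (~a -> b)) <-> (a & (d -> e))), F b.
    F (b & ~b): β-rule — branch into F b  //  F ~b.
      branch 2.1 (add F b):
        F ((e & (~a -> b)) <-> (a & (d -> e))): β-rule — branch into T (e & (~a -> b)), F (a & (d -> e))  //  F (e & (~a -> b)), T (a & (d -> e)).
          branch 2.1.1 (add T (e & (~a -> b)), F (a & (d -> e))):
            T (e & (~a -> b)): α-rule — add T e, T (~a -> b).
            F (a & (d -> e)): β-rule — branch into F a  //  F (d -> e).
              branch 2.1.1.1 (add F a):
                T (~a -> b): β-rule — branch into F ~a  //  T b.
                  branch 2.1.1.1.1 (add F ~a):
                    × closes — contains both a and ~a.
                  branch 2.1.1.1.2 (add T b):
                    × closes — contains both b and ~b.
              branch 2.1.1.2 (add F (d -> e)):
                F (d -> e): α-rule — add T d, F e.
                × closes — contains both e and ~e.
          branch 2.1.2 (add F (e & (~a -> b)), T (a & (d -> e))):
            T (a & (d -> e)): α-rule — add T a, T (d -> e).
            × closes — contains both a and ~a.
      branch 2.2 (add F ~b):
        × closes — contains both b and ~b.
8 branches closed, 6 open.
Each open branch fixes some atoms; the unmentioned ones are free. Counting distinct full assignments: branch {a=T, d=F, e=T} (b, c) contributes 4 new; branch {a=T, e=T} (b, c, d) contributes 4 new; branch {a=T, b=T, d=F, e=T} (c) contributes 0 new; branch {a=T, b=T, e=T} (c, d) contributes 0 new; branch {a=T, d=T, e=F} (b, c) contributes 4 new; branch {a=T, b=T} (c, d, e) contributes 2 new. Total: 14.

14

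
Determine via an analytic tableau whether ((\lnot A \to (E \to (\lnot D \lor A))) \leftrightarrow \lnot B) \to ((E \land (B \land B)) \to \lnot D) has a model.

Initial set: {T (((\lnot A \to (E \to (\lnot D \lor A))) \leftrightarrow \lnot B) \to ((E \land (B \land B)) \to \lnot D))}.
T (((\lnot A \to (E \to (\lnot D \lor A))) \leftrightarrow \lnot B) \to ((E \land (B \land B)) \to \lnot D)): β-rule — branch into F ((\lnot A \to (E \to (\lnot D \lor A))) \leftrightarrow \lnot B)  //  T ((E \land (B \land B)) \to \lnot D).
  branch 1 (add F ((\lnot A \to (E \to (\lnot D \lor A))) \leftrightarrow \lnot B)):
    F ((\lnot A \to (E \to (\lnot D \lor A))) \leftrightarrow \lnot B): β-rule — branch into T (\lnot A \to (E \to (\lnot D \lor A))), F \lnot B  //  F (\lnot A \to (E \to (\lnot D \lor A))), T \lnot B.
      branch 1.1 (add T (\lnot A \to (E \to (\lnot D \lor A))), F \lnot B):
        T (\lnot A \to (E \to (\lnot D \lor A))): β-rule — branch into F \lnot A  //  T (E \to (\lnot D \lor A)).
          branch 1.1.1 (add F \lnot A):
            ○ open, literals {A=true, B=true}.
          branch 1.1.2 (add T (E \to (\lnot D \lor A))):
            T (E \to (\lnot D \lor A)): β-rule — branch into F E  //  T (\lnot D \lor A).
              branch 1.1.2.1 (add F E):
                ○ open, literals {B=true, E=false}.
              branch 1.1.2.2 (add T (\lnot D \lor A)):
                T (\lnot D \lor A): β-rule — branch into T \lnot D  //  T A.
                  branch 1.1.2.2.1 (add T \lnot D):
                    ○ open, literals {B=true, D=false}.
                  branch 1.1.2.2.2 (add T A):
                    ○ open, literals {A=true, B=true}.
      branch 1.2 (add F (\lnot A \to (E \to (\lnot D \lor A))), T \lnot B):
        F (\lnot A \to (E \to (\lnot D \lor A))): α-rule — add T \lnot A, F (E \to (\lnot D \lor A)).
        F (E \to (\lnot D \lor A)): α-rule — add T E, F (\lnot D \lor A).
        F (\lnot D \lor A): α-rule — add F \lnot D, F A.
        ○ open, literals {A=false, B=false, D=true, E=true}.
  branch 2 (add T ((E \land (B \land B)) \to \lnot D)):
    T ((E \land (B \land B)) \to \lnot D): β-rule — branch into F (E \land (B \land B))  //  T \lnot D.
      branch 2.1 (add F (E \land (B \land B))):
        F (E \land (B \land B)): β-rule — branch into F E  //  F (B \land B).
          branch 2.1.1 (add F E):
            ○ open, literals {E=false}.
          branch 2.1.2 (add F (B \land B)):
            F (B \land B): β-rule — branch into F B  //  F B.
              branch 2.1.2.1 (add F B):
                ○ open, literals {B=false}.
              branch 2.1.2.2 (add F B):
                ○ open, literals {B=false}.
      branch 2.2 (add T \lnot D):
        ○ open, literals {D=false}.
0 branches closed, 9 open.
An open branch gives a satisfying assignment: A=true, B=true.

Satisfiable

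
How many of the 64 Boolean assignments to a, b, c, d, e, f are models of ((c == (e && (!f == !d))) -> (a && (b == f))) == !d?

32

Initial set: {(((c == (e && (!f == !d))) -> (a && (b == f))) == !d)}.
(((c == (e && (!f == !d))) -> (a && (b == f))) == !d): β-rule — branch into ((c == (e && (!f == !d))) -> (a && (b == f))), !d  //  !((c == (e && (!f == !d))) -> (a && (b == f))), !!d.
  branch 1 (add ((c == (e && (!f == !d))) -> (a && (b == f))), !d):
    ((c == (e && (!f == !d))) -> (a && (b == f))): β-rule — branch into !(c == (e && (!f == !d)))  //  (a && (b == f)).
      branch 1.1 (add !(c == (e && (!f == !d)))):
        !(c == (e && (!f == !d))): β-rule — branch into c, !(e && (!f == !d))  //  !c, (e && (!f == !d)).
          branch 1.1.1 (add c, !(e && (!f == !d))):
            !(e && (!f == !d)): β-rule — branch into !e  //  !(!f == !d).
              branch 1.1.1.1 (add !e):
                ○ open, literals {c=T, d=F, e=F}.
              branch 1.1.1.2 (add !(!f == !d)):
                !(!f == !d): β-rule — branch into !f, !!d  //  !!f, !d.
                  branch 1.1.1.2.1 (add !f, !!d):
                    × closes — contains both d and !d.
                  branch 1.1.1.2.2 (add !!f, !d):
                    ○ open, literals {c=T, d=F, f=T}.
          branch 1.1.2 (add !c, (e && (!f == !d))):
            (e && (!f == !d)): α-rule — add e, (!f == !d).
            (!f == !d): β-rule — branch into !f, !d  //  !!f, !!d.
              branch 1.1.2.1 (add !f, !d):
                ○ open, literals {c=F, d=F, e=T, f=F}.
              branch 1.1.2.2 (add !!f, !!d):
                × closes — contains both d and !d.
      branch 1.2 (add (a && (b == f))):
        (a && (b == f)): α-rule — add a, (b == f).
        (b == f): β-rule — branch into b, f  //  !b, !f.
          branch 1.2.1 (add b, f):
            ○ open, literals {a=T, b=T, d=F, f=T}.
          branch 1.2.2 (add !b, !f):
            ○ open, literals {a=T, b=F, d=F, f=F}.
  branch 2 (add !((c == (e && (!f == !d))) -> (a && (b == f))), !!d):
    !((c == (e && (!f == !d))) -> (a && (b == f))): α-rule — add (c == (e && (!f == !d))), !(a && (b == f)).
    (c == (e && (!f == !d))): β-rule — branch into c, (e && (!f == !d))  //  !c, !(e && (!f == !d)).
      branch 2.1 (add c, (e && (!f == !d))):
        (e && (!f == !d)): α-rule — add e, (!f == !d).
        !(a && (b == f)): β-rule — branch into !a  //  !(b == f).
          branch 2.1.1 (add !a):
            (!f == !d): β-rule — branch into !f, !d  //  !!f, !!d.
              branch 2.1.1.1 (add !f, !d):
                × closes — contains both d and !d.
              branch 2.1.1.2 (add !!f, !!d):
                ○ open, literals {a=F, c=T, d=T, e=T, f=T}.
          branch 2.1.2 (add !(b == f)):
            (!f == !d): β-rule — branch into !f, !d  //  !!f, !!d.
              branch 2.1.2.1 (add !f, !d):
                × closes — contains both d and !d.
              branch 2.1.2.2 (add !!f, !!d):
                !(b == f): β-rule — branch into b, !f  //  !b, f.
                  branch 2.1.2.2.1 (add b, !f):
                    × closes — contains both f and !f.
                  branch 2.1.2.2.2 (add !b, f):
                    ○ open, literals {b=F, c=T, d=T, e=T, f=T}.
      branch 2.2 (add !c, !(e && (!f == !d))):
        !(a && (b == f)): β-rule — branch into !a  //  !(b == f).
          branch 2.2.1 (add !a):
            !(e && (!f == !d)): β-rule — branch into !e  //  !(!f == !d).
              branch 2.2.1.1 (add !e):
                ○ open, literals {a=F, c=F, d=T, e=F}.
              branch 2.2.1.2 (add !(!f == !d)):
                !(!f == !d): β-rule — branch into !f, !!d  //  !!f, !d.
                  branch 2.2.1.2.1 (add !f, !!d):
                    ○ open, literals {a=F, c=F, d=T, f=F}.
                  branch 2.2.1.2.2 (add !!f, !d):
                    × closes — contains both d and !d.
          branch 2.2.2 (add !(b == f)):
            !(e && (!f == !d)): β-rule — branch into !e  //  !(!f == !d).
              branch 2.2.2.1 (add !e):
                !(b == f): β-rule — branch into b, !f  //  !b, f.
                  branch 2.2.2.1.1 (add b, !f):
                    ○ open, literals {b=T, c=F, d=T, e=F, f=F}.
                  branch 2.2.2.1.2 (add !b, f):
                    ○ open, literals {b=F, c=F, d=T, e=F, f=T}.
              branch 2.2.2.2 (add !(!f == !d)):
                !(b == f): β-rule — branch into b, !f  //  !b, f.
                  branch 2.2.2.2.1 (add b, !f):
                    !(!f == !d): β-rule — branch into !f, !!d  //  !!f, !d.
                      branch 2.2.2.2.1.1 (add !f, !!d):
                        ○ open, literals {b=T, c=F, d=T, f=F}.
                      branch 2.2.2.2.1.2 (add !!f, !d):
                        × closes — contains both f and !f.
                  branch 2.2.2.2.2 (add !b, f):
                    !(!f == !d): β-rule — branch into !f, !!d  //  !!f, !d.
                      branch 2.2.2.2.2.1 (add !f, !!d):
                        × closes — contains both f and !f.
                      branch 2.2.2.2.2.2 (add !!f, !d):
                        × closes — contains both d and !d.
9 branches closed, 12 open.
Each open branch fixes some atoms; the unmentioned ones are free. Counting distinct full assignments: branch {c=T, d=F, e=F} (a, b, f) contributes 8 new; branch {c=T, d=F, f=T} (a, b, e) contributes 4 new; branch {c=F, d=F, e=T, f=F} (a, b) contributes 4 new; branch {a=T, b=T, d=F, f=T} (c, e) contributes 2 new; branch {a=T, b=F, d=F, f=F} (c, e) contributes 2 new; branch {a=F, c=T, d=T, e=T, f=T} (b) contributes 2 new; branch {b=F, c=T, d=T, e=T, f=T} (a) contributes 1 new; branch {a=F, c=F, d=T, e=F} (b, f) contributes 4 new; branch {a=F, c=F, d=T, f=F} (b, e) contributes 2 new; branch {b=T, c=F, d=T, e=F, f=F} (a) contributes 1 new; branch {b=F, c=F, d=T, e=F, f=T} (a) contributes 1 new; branch {b=T, c=F, d=T, f=F} (a, e) contributes 1 new. Total: 32.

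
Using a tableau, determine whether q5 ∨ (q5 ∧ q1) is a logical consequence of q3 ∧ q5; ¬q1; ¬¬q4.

Initial set: {(q3 ∧ q5); ¬q1; ¬¬q4; ¬(q5 ∨ (q5 ∧ q1))}.
(q3 ∧ q5): α-rule — add q3, q5.
¬¬q4: drop double negation, giving q4.
¬(q5 ∨ (q5 ∧ q1)): α-rule — add ¬q5, ¬(q5 ∧ q1).
× closes — contains both q5 and ¬q5.
All 1 branch closes.
Every branch closed, so the premises entail the conclusion.

Yes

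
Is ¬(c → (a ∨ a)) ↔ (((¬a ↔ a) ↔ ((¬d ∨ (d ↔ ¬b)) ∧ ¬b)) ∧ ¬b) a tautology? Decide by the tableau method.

Not valid

Assume the negation and expand:
Initial set: {F (¬(c → (a ∨ a)) ↔ (((¬a ↔ a) ↔ ((¬d ∨ (d ↔ ¬b)) ∧ ¬b)) ∧ ¬b))}.
F (¬(c → (a ∨ a)) ↔ (((¬a ↔ a) ↔ ((¬d ∨ (d ↔ ¬b)) ∧ ¬b)) ∧ ¬b)): β-rule — branch into T ¬(c → (a ∨ a)), F (((¬a ↔ a) ↔ ((¬d ∨ (d ↔ ¬b)) ∧ ¬b)) ∧ ¬b)  //  F ¬(c → (a ∨ a)), T (((¬a ↔ a) ↔ ((¬d ∨ (d ↔ ¬b)) ∧ ¬b)) ∧ ¬b).
  branch 1 (add T ¬(c → (a ∨ a)), F (((¬a ↔ a) ↔ ((¬d ∨ (d ↔ ¬b)) ∧ ¬b)) ∧ ¬b)):
    T ¬(c → (a ∨ a)): α-rule — add T c, F (a ∨ a).
    F (a ∨ a): α-rule — add F a, F a.
    F (((¬a ↔ a) ↔ ((¬d ∨ (d ↔ ¬b)) ∧ ¬b)) ∧ ¬b): β-rule — branch into F ((¬a ↔ a) ↔ ((¬d ∨ (d ↔ ¬b)) ∧ ¬b))  //  F ¬b.
      branch 1.1 (add F ((¬a ↔ a) ↔ ((¬d ∨ (d ↔ ¬b)) ∧ ¬b))):
        F ((¬a ↔ a) ↔ ((¬d ∨ (d ↔ ¬b)) ∧ ¬b)): β-rule — branch into T (¬a ↔ a), F ((¬d ∨ (d ↔ ¬b)) ∧ ¬b)  //  F (¬a ↔ a), T ((¬d ∨ (d ↔ ¬b)) ∧ ¬b).
          branch 1.1.1 (add T (¬a ↔ a), F ((¬d ∨ (d ↔ ¬b)) ∧ ¬b)):
            T (¬a ↔ a): β-rule — branch into T ¬a, T a  //  F ¬a, F a.
              branch 1.1.1.1 (add T ¬a, T a):
                × closes — contains both a and ¬a.
              branch 1.1.1.2 (add F ¬a, F a):
                × closes — contains both a and ¬a.
          branch 1.1.2 (add F (¬a ↔ a), T ((¬d ∨ (d ↔ ¬b)) ∧ ¬b)):
            T ((¬d ∨ (d ↔ ¬b)) ∧ ¬b): α-rule — add T (¬d ∨ (d ↔ ¬b)), T ¬b.
            F (¬a ↔ a): β-rule — branch into T ¬a, F a  //  F ¬a, T a.
              branch 1.1.2.1 (add T ¬a, F a):
                T (¬d ∨ (d ↔ ¬b)): β-rule — branch into T ¬d  //  T (d ↔ ¬b).
                  branch 1.1.2.1.1 (add T ¬d):
                    ○ open, literals {a=false, b=false, c=true, d=false}.
                  branch 1.1.2.1.2 (add T (d ↔ ¬b)):
                    T (d ↔ ¬b): β-rule — branch into T d, T ¬b  //  F d, F ¬b.
                      branch 1.1.2.1.2.1 (add T d, T ¬b):
                        ○ open, literals {a=false, b=false, c=true, d=true}.
                      branch 1.1.2.1.2.2 (add F d, F ¬b):
                        × closes — contains both b and ¬b.
              branch 1.1.2.2 (add F ¬a, T a):
                × closes — contains both a and ¬a.
      branch 1.2 (add F ¬b):
        ○ open, literals {a=false, b=true, c=true}.
  branch 2 (add F ¬(c → (a ∨ a)), T (((¬a ↔ a) ↔ ((¬d ∨ (d ↔ ¬b)) ∧ ¬b)) ∧ ¬b)):
    T (((¬a ↔ a) ↔ ((¬d ∨ (d ↔ ¬b)) ∧ ¬b)) ∧ ¬b): α-rule — add T ((¬a ↔ a) ↔ ((¬d ∨ (d ↔ ¬b)) ∧ ¬b)), T ¬b.
    F ¬(c → (a ∨ a)): β-rule — branch into F c  //  T (a ∨ a).
      branch 2.1 (add F c):
        T ((¬a ↔ a) ↔ ((¬d ∨ (d ↔ ¬b)) ∧ ¬b)): β-rule — branch into T (¬a ↔ a), T ((¬d ∨ (d ↔ ¬b)) ∧ ¬b)  //  F (¬a ↔ a), F ((¬d ∨ (d ↔ ¬b)) ∧ ¬b).
          branch 2.1.1 (add T (¬a ↔ a), T ((¬d ∨ (d ↔ ¬b)) ∧ ¬b)):
            T ((¬d ∨ (d ↔ ¬b)) ∧ ¬b): α-rule — add T (¬d ∨ (d ↔ ¬b)), T ¬b.
            T (¬a ↔ a): β-rule — branch into T ¬a, T a  //  F ¬a, F a.
              branch 2.1.1.1 (add T ¬a, T a):
                × closes — contains both a and ¬a.
              branch 2.1.1.2 (add F ¬a, F a):
                × closes — contains both a and ¬a.
          branch 2.1.2 (add F (¬a ↔ a), F ((¬d ∨ (d ↔ ¬b)) ∧ ¬b)):
            F (¬a ↔ a): β-rule — branch into T ¬a, F a  //  F ¬a, T a.
              branch 2.1.2.1 (add T ¬a, F a):
                F ((¬d ∨ (d ↔ ¬b)) ∧ ¬b): β-rule — branch into F (¬d ∨ (d ↔ ¬b))  //  F ¬b.
                  branch 2.1.2.1.1 (add F (¬d ∨ (d ↔ ¬b))):
                    F (¬d ∨ (d ↔ ¬b)): α-rule — add F ¬d, F (d ↔ ¬b).
                    F (d ↔ ¬b): β-rule — branch into T d, F ¬b  //  F d, T ¬b.
                      branch 2.1.2.1.1.1 (add T d, F ¬b):
                        × closes — contains both b and ¬b.
                      branch 2.1.2.1.1.2 (add F d, T ¬b):
                        × closes — contains both d and ¬d.
                  branch 2.1.2.1.2 (add F ¬b):
                    × closes — contains both b and ¬b.
              branch 2.1.2.2 (add F ¬a, T a):
                F ((¬d ∨ (d ↔ ¬b)) ∧ ¬b): β-rule — branch into F (¬d ∨ (d ↔ ¬b))  //  F ¬b.
                  branch 2.1.2.2.1 (add F (¬d ∨ (d ↔ ¬b))):
                    F (¬d ∨ (d ↔ ¬b)): α-rule — add F ¬d, F (d ↔ ¬b).
                    F (d ↔ ¬b): β-rule — branch into T d, F ¬b  //  F d, T ¬b.
                      branch 2.1.2.2.1.1 (add T d, F ¬b):
                        × closes — contains both b and ¬b.
                      branch 2.1.2.2.1.2 (add F d, T ¬b):
                        × closes — contains both d and ¬d.
                  branch 2.1.2.2.2 (add F ¬b):
                    × closes — contains both b and ¬b.
      branch 2.2 (add T (a ∨ a)):
        T ((¬a ↔ a) ↔ ((¬d ∨ (d ↔ ¬b)) ∧ ¬b)): β-rule — branch into T (¬a ↔ a), T ((¬d ∨ (d ↔ ¬b)) ∧ ¬b)  //  F (¬a ↔ a), F ((¬d ∨ (d ↔ ¬b)) ∧ ¬b).
          branch 2.2.1 (add T (¬a ↔ a), T ((¬d ∨ (d ↔ ¬b)) ∧ ¬b)):
            T ((¬d ∨ (d ↔ ¬b)) ∧ ¬b): α-rule — add T (¬d ∨ (d ↔ ¬b)), T ¬b.
            T (a ∨ a): β-rule — branch into T a  //  T a.
              branch 2.2.1.1 (add T a):
                T (¬a ↔ a): β-rule — branch into T ¬a, T a  //  F ¬a, F a.
                  branch 2.2.1.1.1 (add T ¬a, T a):
                    × closes — contains both a and ¬a.
                  branch 2.2.1.1.2 (add F ¬a, F a):
                    × closes — contains both a and ¬a.
              branch 2.2.1.2 (add T a):
                T (¬a ↔ a): β-rule — branch into T ¬a, T a  //  F ¬a, F a.
                  branch 2.2.1.2.1 (add T ¬a, T a):
                    × closes — contains both a and ¬a.
                  branch 2.2.1.2.2 (add F ¬a, F a):
                    × closes — contains both a and ¬a.
          branch 2.2.2 (add F (¬a ↔ a), F ((¬d ∨ (d ↔ ¬b)) ∧ ¬b)):
            T (a ∨ a): β-rule — branch into T a  //  T a.
              branch 2.2.2.1 (add T a):
                F (¬a ↔ a): β-rule — branch into T ¬a, F a  //  F ¬a, T a.
                  branch 2.2.2.1.1 (add T ¬a, F a):
                    × closes — contains both a and ¬a.
                  branch 2.2.2.1.2 (add F ¬a, T a):
                    F ((¬d ∨ (d ↔ ¬b)) ∧ ¬b): β-rule — branch into F (¬d ∨ (d ↔ ¬b))  //  F ¬b.
                      branch 2.2.2.1.2.1 (add F (¬d ∨ (d ↔ ¬b))):
                        F (¬d ∨ (d ↔ ¬b)): α-rule — add F ¬d, F (d ↔ ¬b).
                        F (d ↔ ¬b): β-rule — branch into T d, F ¬b  //  F d, T ¬b.
                          branch 2.2.2.1.2.1.1 (add T d, F ¬b):
                            × closes — contains both b and ¬b.
                          branch 2.2.2.1.2.1.2 (add F d, T ¬b):
                            × closes — contains both d and ¬d.
                      branch 2.2.2.1.2.2 (add F ¬b):
                        × closes — contains both b and ¬b.
              branch 2.2.2.2 (add T a):
                F (¬a ↔ a): β-rule — branch into T ¬a, F a  //  F ¬a, T a.
                  branch 2.2.2.2.1 (add T ¬a, F a):
                    × closes — contains both a and ¬a.
                  branch 2.2.2.2.2 (add F ¬a, T a):
                    F ((¬d ∨ (d ↔ ¬b)) ∧ ¬b): β-rule — branch into F (¬d ∨ (d ↔ ¬b))  //  F ¬b.
                      branch 2.2.2.2.2.1 (add F (¬d ∨ (d ↔ ¬b))):
                        F (¬d ∨ (d ↔ ¬b)): α-rule — add F ¬d, F (d ↔ ¬b).
                        F (d ↔ ¬b): β-rule — branch into T d, F ¬b  //  F d, T ¬b.
                          branch 2.2.2.2.2.1.1 (add T d, F ¬b):
                            × closes — contains both b and ¬b.
                          branch 2.2.2.2.2.1.2 (add F d, T ¬b):
                            × closes — contains both d and ¬d.
                      branch 2.2.2.2.2.2 (add F ¬b):
                        × closes — contains both b and ¬b.
24 branches closed, 3 open.
An open branch gives a countermodel: a=false, b=false, c=true, d=false (unmentioned atoms arbitrary); under it the original formula is false.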